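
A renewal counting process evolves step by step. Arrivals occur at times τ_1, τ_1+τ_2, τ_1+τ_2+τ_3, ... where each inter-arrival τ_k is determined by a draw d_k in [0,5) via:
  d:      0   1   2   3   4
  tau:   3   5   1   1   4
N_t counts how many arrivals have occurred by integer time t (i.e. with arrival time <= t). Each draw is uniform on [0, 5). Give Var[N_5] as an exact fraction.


Inter-arrival values over d=0..4: [3, 5, 1, 1, 4]
Each d has probability 1/5, so the pmf of τ is: f(1) = 2/5, f(3) = 1/5, f(4) = 1/5, f(5) = 1/5
Let p_n(j) = P(N_n = j), with p_0 = [1]. Condition on τ_1: p_n(0) = P(τ > n), and for j >= 1, p_n(j) = Σ_{k<=n} f(k)·p_{n−k}(j−1)
p_1 = [3/5, 2/5]  (j = 0..1)
p_2 = [3/5, 6/25, 4/25]  (j = 0..2)
p_3 = [2/5, 11/25, 12/125, 8/125]  (j = 0..3)
p_4 = [1/5, 12/25, 32/125, 24/625, 16/625]  (j = 0..4)
p_5 = [0, 13/25, 8/25, 84/625, 48/3125, 32/3125]  (j = 0..5)
E[N_5] = Σ j·p_5(j) = 5237/3125;  E[N_5²] = Σ j²·p_5(j) = 10973/3125
Var[N_5] = 10973/3125 − (5237/3125)² = 6864456/9765625

6864456/9765625


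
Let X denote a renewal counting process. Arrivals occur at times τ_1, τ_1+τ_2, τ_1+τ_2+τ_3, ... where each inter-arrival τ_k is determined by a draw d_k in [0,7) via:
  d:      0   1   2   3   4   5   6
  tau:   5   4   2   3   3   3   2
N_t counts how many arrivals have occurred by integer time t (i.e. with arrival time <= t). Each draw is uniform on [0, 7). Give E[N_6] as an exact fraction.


Inter-arrival values over d=0..6: [5, 4, 2, 3, 3, 3, 2]
Each d has probability 1/7, so the pmf of τ is: f(2) = 2/7, f(3) = 3/7, f(4) = 1/7, f(5) = 1/7
Renewal equation for m(n) = E[N_n]: condition on τ_1 = k (if k <= n, one arrival plus a fresh copy on the remaining n−k steps): m(n) = F(n) + Σ_{k<=n} f(k)·m(n−k), where F(n) = P(τ <= n) and m(0) = 0
m(1) = F(1) = 0
m(2) = F(2) = 2/7
m(3) = F(3) = 5/7
m(4) = F(4) + f(2)·m(2) = 6/7 + 2/7·2/7 = 46/49
m(5) = F(5) + f(2)·m(3) + f(3)·m(2) = 1 + 2/7·5/7 + 3/7·2/7 = 65/49
m(6) = F(6) + f(2)·m(4) + f(3)·m(3) + f(4)·m(2) = 1 + 2/7·46/49 + 3/7·5/7 + 1/7·2/7 = 554/343
E[N_6] = m(6) = 554/343

554/343


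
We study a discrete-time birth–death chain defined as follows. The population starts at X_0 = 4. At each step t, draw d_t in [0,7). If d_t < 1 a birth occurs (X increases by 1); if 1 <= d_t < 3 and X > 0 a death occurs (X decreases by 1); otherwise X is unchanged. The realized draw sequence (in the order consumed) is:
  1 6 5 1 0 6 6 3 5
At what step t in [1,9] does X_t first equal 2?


t=0: X=4, d=1 → death, X_1=3
t=1: X=3, d=6 → hold, X_2=3
t=2: X=3, d=5 → hold, X_3=3
t=3: X=3, d=1 → death, X_4=2
t=4: X=2, d=0 → birth, X_5=3
t=5: X=3, d=6 → hold, X_6=3
t=6: X=3, d=6 → hold, X_7=3
t=7: X=3, d=3 → hold, X_8=3
t=8: X=3, d=5 → hold, X_9=3

4


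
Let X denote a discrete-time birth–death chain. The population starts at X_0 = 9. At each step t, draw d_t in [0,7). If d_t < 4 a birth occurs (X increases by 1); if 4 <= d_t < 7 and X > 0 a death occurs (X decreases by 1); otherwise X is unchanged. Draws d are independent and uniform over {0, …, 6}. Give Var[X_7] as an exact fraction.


X can drop by at most 1 per step and X_0 = 9 > T = 7, so X_t >= 9 − t >= 2 > 0 for every t <= 7: the floor at 0 (the 'and X > 0' condition) never binds. Hence X_7 = X_0 + Σ_{t<7} Y_t with i.i.d. increments Y_t = y(d_t) ∈ {+1, −1, 0}.
Outcome values over d=0..6: [1, 1, 1, 1, -1, -1, -1]
Σy = 1, Σy² = 7, M = 7
μ = 1/7 = 1/7,  σ² = 7/7 − (1/7)² = 48/49
Independent increments: Var[X_7] = 7·σ² = 7·(48/49) = 48/7

48/7


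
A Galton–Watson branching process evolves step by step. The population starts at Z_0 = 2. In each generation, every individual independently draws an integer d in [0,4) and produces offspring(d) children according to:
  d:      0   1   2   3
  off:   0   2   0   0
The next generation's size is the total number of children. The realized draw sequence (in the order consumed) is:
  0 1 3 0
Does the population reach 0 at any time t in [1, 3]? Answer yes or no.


gen 0: Z_0=2, draws=[0, 1], offspring=[0, 2], Z_1=2
gen 1: Z_1=2, draws=[3, 0], offspring=[0, 0], Z_2=0
gen 2: Z_2=0, draws=[], offspring=[], Z_3=0

yes


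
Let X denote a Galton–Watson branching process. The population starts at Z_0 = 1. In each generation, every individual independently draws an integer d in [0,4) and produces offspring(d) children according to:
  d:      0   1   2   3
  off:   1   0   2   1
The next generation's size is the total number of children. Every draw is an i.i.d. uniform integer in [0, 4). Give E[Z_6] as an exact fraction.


1

Outcome values over d=0..3: [1, 0, 2, 1]
Σy = 4, Σy² = 6, M = 4
μ = 4/4 = 1,  σ² = 6/4 − (1)² = 1/2
E[Z_0] = 1
E[Z_1] = 1·E[Z_0] = 1
E[Z_2] = 1·E[Z_1] = 1
E[Z_3] = 1·E[Z_2] = 1
E[Z_4] = 1·E[Z_3] = 1
E[Z_5] = 1·E[Z_4] = 1
E[Z_6] = 1·E[Z_5] = 1


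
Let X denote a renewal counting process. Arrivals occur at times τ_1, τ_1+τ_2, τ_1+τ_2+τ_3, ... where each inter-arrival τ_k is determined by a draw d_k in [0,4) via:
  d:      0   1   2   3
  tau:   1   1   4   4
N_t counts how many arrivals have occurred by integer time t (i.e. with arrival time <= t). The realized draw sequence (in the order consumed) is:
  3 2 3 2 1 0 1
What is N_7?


1

draw d_1=3: τ_1=4, arrival time A_1=4
draw d_2=2: τ_2=4, arrival time A_2=8
draw d_3=3: τ_3=4, arrival time A_3=12
draw d_4=2: τ_4=4, arrival time A_4=16
draw d_5=1: τ_5=1, arrival time A_5=17
draw d_6=0: τ_6=1, arrival time A_6=18
draw d_7=1: τ_7=1, arrival time A_7=19
N_t over t=0..7: 0:0 1:0 2:0 3:0 4:1 5:1 6:1 7:1


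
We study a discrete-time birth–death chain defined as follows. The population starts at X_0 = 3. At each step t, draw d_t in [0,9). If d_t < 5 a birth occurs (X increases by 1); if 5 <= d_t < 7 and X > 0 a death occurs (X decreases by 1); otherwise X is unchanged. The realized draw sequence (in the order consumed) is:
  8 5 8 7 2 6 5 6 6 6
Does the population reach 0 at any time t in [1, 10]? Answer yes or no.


t=0: X=3, d=8 → hold, X_1=3
t=1: X=3, d=5 → death, X_2=2
t=2: X=2, d=8 → hold, X_3=2
t=3: X=2, d=7 → hold, X_4=2
t=4: X=2, d=2 → birth, X_5=3
t=5: X=3, d=6 → death, X_6=2
t=6: X=2, d=5 → death, X_7=1
t=7: X=1, d=6 → death, X_8=0
t=8: X=0, d=6 → hold, X_9=0
t=9: X=0, d=6 → hold, X_10=0

yes


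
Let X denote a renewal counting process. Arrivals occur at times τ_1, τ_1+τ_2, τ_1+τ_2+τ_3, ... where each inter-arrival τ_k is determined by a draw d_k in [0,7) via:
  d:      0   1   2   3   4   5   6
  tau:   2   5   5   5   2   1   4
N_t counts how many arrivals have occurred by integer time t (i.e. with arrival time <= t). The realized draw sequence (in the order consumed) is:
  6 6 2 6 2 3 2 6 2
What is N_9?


draw d_1=6: τ_1=4, arrival time A_1=4
draw d_2=6: τ_2=4, arrival time A_2=8
draw d_3=2: τ_3=5, arrival time A_3=13
draw d_4=6: τ_4=4, arrival time A_4=17
draw d_5=2: τ_5=5, arrival time A_5=22
draw d_6=3: τ_6=5, arrival time A_6=27
draw d_7=2: τ_7=5, arrival time A_7=32
draw d_8=6: τ_8=4, arrival time A_8=36
draw d_9=2: τ_9=5, arrival time A_9=41
N_t over t=0..9: 0:0 1:0 2:0 3:0 4:1 5:1 6:1 7:1 8:2 9:2

2


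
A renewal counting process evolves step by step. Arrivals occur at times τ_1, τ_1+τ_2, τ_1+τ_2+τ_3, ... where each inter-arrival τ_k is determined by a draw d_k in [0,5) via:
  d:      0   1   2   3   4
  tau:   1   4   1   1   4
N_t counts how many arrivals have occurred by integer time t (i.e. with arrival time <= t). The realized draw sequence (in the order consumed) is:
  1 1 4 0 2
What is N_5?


draw d_1=1: τ_1=4, arrival time A_1=4
draw d_2=1: τ_2=4, arrival time A_2=8
draw d_3=4: τ_3=4, arrival time A_3=12
draw d_4=0: τ_4=1, arrival time A_4=13
draw d_5=2: τ_5=1, arrival time A_5=14
N_t over t=0..5: 0:0 1:0 2:0 3:0 4:1 5:1

1


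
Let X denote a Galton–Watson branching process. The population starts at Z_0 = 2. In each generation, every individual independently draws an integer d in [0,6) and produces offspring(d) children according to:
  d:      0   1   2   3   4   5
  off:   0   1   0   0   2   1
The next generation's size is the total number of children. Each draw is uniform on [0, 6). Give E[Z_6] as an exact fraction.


Outcome values over d=0..5: [0, 1, 0, 0, 2, 1]
Σy = 4, Σy² = 6, M = 6
μ = 4/6 = 2/3,  σ² = 6/6 − (2/3)² = 5/9
E[Z_0] = 2
E[Z_1] = 2/3·E[Z_0] = 4/3
E[Z_2] = 2/3·E[Z_1] = 8/9
E[Z_3] = 2/3·E[Z_2] = 16/27
E[Z_4] = 2/3·E[Z_3] = 32/81
E[Z_5] = 2/3·E[Z_4] = 64/243
E[Z_6] = 2/3·E[Z_5] = 128/729

128/729


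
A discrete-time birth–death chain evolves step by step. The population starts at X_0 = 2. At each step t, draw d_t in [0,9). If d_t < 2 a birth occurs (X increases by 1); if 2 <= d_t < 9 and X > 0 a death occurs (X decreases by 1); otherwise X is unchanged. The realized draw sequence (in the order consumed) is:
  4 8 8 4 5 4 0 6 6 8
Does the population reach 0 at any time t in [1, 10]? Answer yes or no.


t=0: X=2, d=4 → death, X_1=1
t=1: X=1, d=8 → death, X_2=0
t=2: X=0, d=8 → hold, X_3=0
t=3: X=0, d=4 → hold, X_4=0
t=4: X=0, d=5 → hold, X_5=0
t=5: X=0, d=4 → hold, X_6=0
t=6: X=0, d=0 → birth, X_7=1
t=7: X=1, d=6 → death, X_8=0
t=8: X=0, d=6 → hold, X_9=0
t=9: X=0, d=8 → hold, X_10=0

yes


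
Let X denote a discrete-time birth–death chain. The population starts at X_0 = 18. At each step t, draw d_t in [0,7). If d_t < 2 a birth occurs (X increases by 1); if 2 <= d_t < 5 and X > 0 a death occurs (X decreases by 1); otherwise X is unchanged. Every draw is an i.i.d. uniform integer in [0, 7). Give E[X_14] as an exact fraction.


X can drop by at most 1 per step and X_0 = 18 > T = 14, so X_t >= 18 − t >= 4 > 0 for every t <= 14: the floor at 0 (the 'and X > 0' condition) never binds. Hence X_14 = X_0 + Σ_{t<14} Y_t with i.i.d. increments Y_t = y(d_t) ∈ {+1, −1, 0}.
Outcome values over d=0..6: [1, 1, -1, -1, -1, 0, 0]
Σy = -1, Σy² = 5, M = 7
μ = -1/7 = -1/7,  σ² = 5/7 − (-1/7)² = 34/49
E[X_14] = 18 + 14·(-1/7) = 16

16


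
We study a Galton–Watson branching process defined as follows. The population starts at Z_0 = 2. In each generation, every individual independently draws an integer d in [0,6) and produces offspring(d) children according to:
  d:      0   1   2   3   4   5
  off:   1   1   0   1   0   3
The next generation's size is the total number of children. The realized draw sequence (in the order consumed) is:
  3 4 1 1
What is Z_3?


gen 0: Z_0=2, draws=[3, 4], offspring=[1, 0], Z_1=1
gen 1: Z_1=1, draws=[1], offspring=[1], Z_2=1
gen 2: Z_2=1, draws=[1], offspring=[1], Z_3=1

1


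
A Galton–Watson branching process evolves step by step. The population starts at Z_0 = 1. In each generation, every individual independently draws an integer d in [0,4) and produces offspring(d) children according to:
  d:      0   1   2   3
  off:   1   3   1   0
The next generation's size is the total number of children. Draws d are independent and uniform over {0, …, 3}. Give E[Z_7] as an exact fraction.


Outcome values over d=0..3: [1, 3, 1, 0]
Σy = 5, Σy² = 11, M = 4
μ = 5/4 = 5/4,  σ² = 11/4 − (5/4)² = 19/16
E[Z_0] = 1
E[Z_1] = 5/4·E[Z_0] = 5/4
E[Z_2] = 5/4·E[Z_1] = 25/16
E[Z_3] = 5/4·E[Z_2] = 125/64
E[Z_4] = 5/4·E[Z_3] = 625/256
E[Z_5] = 5/4·E[Z_4] = 3125/1024
E[Z_6] = 5/4·E[Z_5] = 15625/4096
E[Z_7] = 5/4·E[Z_6] = 78125/16384

78125/16384


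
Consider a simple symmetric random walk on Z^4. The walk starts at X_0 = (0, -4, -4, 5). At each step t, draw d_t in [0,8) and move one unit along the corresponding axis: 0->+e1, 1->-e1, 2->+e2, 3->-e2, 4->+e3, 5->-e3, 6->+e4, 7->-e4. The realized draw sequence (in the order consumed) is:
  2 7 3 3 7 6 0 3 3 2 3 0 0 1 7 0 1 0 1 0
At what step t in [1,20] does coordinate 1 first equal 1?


t=0: X=(0, -4, -4, 5), d=2 → +e2, X_1=(0, -3, -4, 5)
t=1: X=(0, -3, -4, 5), d=7 → -e4, X_2=(0, -3, -4, 4)
t=2: X=(0, -3, -4, 4), d=3 → -e2, X_3=(0, -4, -4, 4)
t=3: X=(0, -4, -4, 4), d=3 → -e2, X_4=(0, -5, -4, 4)
t=4: X=(0, -5, -4, 4), d=7 → -e4, X_5=(0, -5, -4, 3)
t=5: X=(0, -5, -4, 3), d=6 → +e4, X_6=(0, -5, -4, 4)
t=6: X=(0, -5, -4, 4), d=0 → +e1, X_7=(1, -5, -4, 4)
t=7: X=(1, -5, -4, 4), d=3 → -e2, X_8=(1, -6, -4, 4)
t=8: X=(1, -6, -4, 4), d=3 → -e2, X_9=(1, -7, -4, 4)
t=9: X=(1, -7, -4, 4), d=2 → +e2, X_10=(1, -6, -4, 4)
t=10: X=(1, -6, -4, 4), d=3 → -e2, X_11=(1, -7, -4, 4)
t=11: X=(1, -7, -4, 4), d=0 → +e1, X_12=(2, -7, -4, 4)
t=12: X=(2, -7, -4, 4), d=0 → +e1, X_13=(3, -7, -4, 4)
t=13: X=(3, -7, -4, 4), d=1 → -e1, X_14=(2, -7, -4, 4)
t=14: X=(2, -7, -4, 4), d=7 → -e4, X_15=(2, -7, -4, 3)
t=15: X=(2, -7, -4, 3), d=0 → +e1, X_16=(3, -7, -4, 3)
t=16: X=(3, -7, -4, 3), d=1 → -e1, X_17=(2, -7, -4, 3)
t=17: X=(2, -7, -4, 3), d=0 → +e1, X_18=(3, -7, -4, 3)
t=18: X=(3, -7, -4, 3), d=1 → -e1, X_19=(2, -7, -4, 3)
t=19: X=(2, -7, -4, 3), d=0 → +e1, X_20=(3, -7, -4, 3)

7


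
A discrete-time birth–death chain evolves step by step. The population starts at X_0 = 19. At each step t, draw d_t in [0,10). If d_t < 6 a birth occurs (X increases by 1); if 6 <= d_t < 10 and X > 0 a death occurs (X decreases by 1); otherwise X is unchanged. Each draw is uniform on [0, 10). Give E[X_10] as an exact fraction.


X can drop by at most 1 per step and X_0 = 19 > T = 10, so X_t >= 19 − t >= 9 > 0 for every t <= 10: the floor at 0 (the 'and X > 0' condition) never binds. Hence X_10 = X_0 + Σ_{t<10} Y_t with i.i.d. increments Y_t = y(d_t) ∈ {+1, −1, 0}.
Outcome values over d=0..9: [1, 1, 1, 1, 1, 1, -1, -1, -1, -1]
Σy = 2, Σy² = 10, M = 10
μ = 2/10 = 1/5,  σ² = 10/10 − (1/5)² = 24/25
E[X_10] = 19 + 10·(1/5) = 21

21


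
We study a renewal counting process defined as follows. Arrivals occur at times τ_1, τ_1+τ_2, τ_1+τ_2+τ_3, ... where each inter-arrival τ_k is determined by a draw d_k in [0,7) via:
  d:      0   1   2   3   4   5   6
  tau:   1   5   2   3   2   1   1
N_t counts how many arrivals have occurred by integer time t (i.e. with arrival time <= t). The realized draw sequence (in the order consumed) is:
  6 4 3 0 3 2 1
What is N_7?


draw d_1=6: τ_1=1, arrival time A_1=1
draw d_2=4: τ_2=2, arrival time A_2=3
draw d_3=3: τ_3=3, arrival time A_3=6
draw d_4=0: τ_4=1, arrival time A_4=7
draw d_5=3: τ_5=3, arrival time A_5=10
draw d_6=2: τ_6=2, arrival time A_6=12
draw d_7=1: τ_7=5, arrival time A_7=17
N_t over t=0..7: 0:0 1:1 2:1 3:2 4:2 5:2 6:3 7:4

4


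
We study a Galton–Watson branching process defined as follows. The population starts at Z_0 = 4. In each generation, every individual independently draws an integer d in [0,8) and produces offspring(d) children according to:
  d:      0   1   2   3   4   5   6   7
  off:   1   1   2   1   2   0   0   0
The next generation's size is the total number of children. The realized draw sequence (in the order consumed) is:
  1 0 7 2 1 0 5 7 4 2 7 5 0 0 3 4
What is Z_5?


gen 0: Z_0=4, draws=[1, 0, 7, 2], offspring=[1, 1, 0, 2], Z_1=4
gen 1: Z_1=4, draws=[1, 0, 5, 7], offspring=[1, 1, 0, 0], Z_2=2
gen 2: Z_2=2, draws=[4, 2], offspring=[2, 2], Z_3=4
gen 3: Z_3=4, draws=[7, 5, 0, 0], offspring=[0, 0, 1, 1], Z_4=2
gen 4: Z_4=2, draws=[3, 4], offspring=[1, 2], Z_5=3

3


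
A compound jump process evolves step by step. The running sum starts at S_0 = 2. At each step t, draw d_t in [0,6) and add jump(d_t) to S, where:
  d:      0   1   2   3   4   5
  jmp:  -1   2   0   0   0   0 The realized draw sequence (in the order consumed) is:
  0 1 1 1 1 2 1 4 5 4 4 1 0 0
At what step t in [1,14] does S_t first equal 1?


t=0: S=2, d=0, jump=-1, S_1=1
t=1: S=1, d=1, jump=2, S_2=3
t=2: S=3, d=1, jump=2, S_3=5
t=3: S=5, d=1, jump=2, S_4=7
t=4: S=7, d=1, jump=2, S_5=9
t=5: S=9, d=2, jump=0, S_6=9
t=6: S=9, d=1, jump=2, S_7=11
t=7: S=11, d=4, jump=0, S_8=11
t=8: S=11, d=5, jump=0, S_9=11
t=9: S=11, d=4, jump=0, S_10=11
t=10: S=11, d=4, jump=0, S_11=11
t=11: S=11, d=1, jump=2, S_12=13
t=12: S=13, d=0, jump=-1, S_13=12
t=13: S=12, d=0, jump=-1, S_14=11

1


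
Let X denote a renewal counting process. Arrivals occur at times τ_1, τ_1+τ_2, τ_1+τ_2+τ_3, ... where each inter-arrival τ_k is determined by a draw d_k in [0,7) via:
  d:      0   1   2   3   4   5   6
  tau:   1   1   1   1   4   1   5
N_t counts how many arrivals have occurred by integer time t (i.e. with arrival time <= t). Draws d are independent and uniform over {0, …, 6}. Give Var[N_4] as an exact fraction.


Inter-arrival values over d=0..6: [1, 1, 1, 1, 4, 1, 5]
Each d has probability 1/7, so the pmf of τ is: f(1) = 5/7, f(4) = 1/7, f(5) = 1/7
Let p_n(j) = P(N_n = j), with p_0 = [1]. Condition on τ_1: p_n(0) = P(τ > n), and for j >= 1, p_n(j) = Σ_{k<=n} f(k)·p_{n−k}(j−1)
p_1 = [2/7, 5/7]  (j = 0..1)
p_2 = [2/7, 10/49, 25/49]  (j = 0..2)
p_3 = [2/7, 10/49, 50/343, 125/343]  (j = 0..3)
p_4 = [1/7, 17/49, 50/343, 250/2401, 625/2401]  (j = 0..4)
E[N_4] = Σ j·p_4(j) = 4783/2401;  E[N_4²] = Σ j²·p_4(j) = 2069/343
Var[N_4] = 2069/343 − (4783/2401)² = 11896594/5764801

11896594/5764801


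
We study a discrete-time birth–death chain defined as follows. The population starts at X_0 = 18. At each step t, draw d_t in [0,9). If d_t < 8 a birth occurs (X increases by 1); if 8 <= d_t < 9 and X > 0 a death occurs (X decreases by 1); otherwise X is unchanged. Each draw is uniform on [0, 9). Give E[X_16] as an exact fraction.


X can drop by at most 1 per step and X_0 = 18 > T = 16, so X_t >= 18 − t >= 2 > 0 for every t <= 16: the floor at 0 (the 'and X > 0' condition) never binds. Hence X_16 = X_0 + Σ_{t<16} Y_t with i.i.d. increments Y_t = y(d_t) ∈ {+1, −1, 0}.
Outcome values over d=0..8: [1, 1, 1, 1, 1, 1, 1, 1, -1]
Σy = 7, Σy² = 9, M = 9
μ = 7/9 = 7/9,  σ² = 9/9 − (7/9)² = 32/81
E[X_16] = 18 + 16·(7/9) = 274/9

274/9


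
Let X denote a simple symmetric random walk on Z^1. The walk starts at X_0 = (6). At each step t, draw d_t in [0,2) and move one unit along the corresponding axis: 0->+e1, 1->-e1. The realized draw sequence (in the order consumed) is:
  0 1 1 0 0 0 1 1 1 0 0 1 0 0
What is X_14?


(8)

t=0: X=(6), d=0 → +e1, X_1=(7)
t=1: X=(7), d=1 → -e1, X_2=(6)
t=2: X=(6), d=1 → -e1, X_3=(5)
t=3: X=(5), d=0 → +e1, X_4=(6)
t=4: X=(6), d=0 → +e1, X_5=(7)
t=5: X=(7), d=0 → +e1, X_6=(8)
t=6: X=(8), d=1 → -e1, X_7=(7)
t=7: X=(7), d=1 → -e1, X_8=(6)
t=8: X=(6), d=1 → -e1, X_9=(5)
t=9: X=(5), d=0 → +e1, X_10=(6)
t=10: X=(6), d=0 → +e1, X_11=(7)
t=11: X=(7), d=1 → -e1, X_12=(6)
t=12: X=(6), d=0 → +e1, X_13=(7)
t=13: X=(7), d=0 → +e1, X_14=(8)


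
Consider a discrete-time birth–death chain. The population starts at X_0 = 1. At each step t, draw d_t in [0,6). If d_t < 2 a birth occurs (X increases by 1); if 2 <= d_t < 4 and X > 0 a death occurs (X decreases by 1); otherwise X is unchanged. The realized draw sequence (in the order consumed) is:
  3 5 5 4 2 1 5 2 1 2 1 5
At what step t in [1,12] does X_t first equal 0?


1

t=0: X=1, d=3 → death, X_1=0
t=1: X=0, d=5 → hold, X_2=0
t=2: X=0, d=5 → hold, X_3=0
t=3: X=0, d=4 → hold, X_4=0
t=4: X=0, d=2 → hold, X_5=0
t=5: X=0, d=1 → birth, X_6=1
t=6: X=1, d=5 → hold, X_7=1
t=7: X=1, d=2 → death, X_8=0
t=8: X=0, d=1 → birth, X_9=1
t=9: X=1, d=2 → death, X_10=0
t=10: X=0, d=1 → birth, X_11=1
t=11: X=1, d=5 → hold, X_12=1


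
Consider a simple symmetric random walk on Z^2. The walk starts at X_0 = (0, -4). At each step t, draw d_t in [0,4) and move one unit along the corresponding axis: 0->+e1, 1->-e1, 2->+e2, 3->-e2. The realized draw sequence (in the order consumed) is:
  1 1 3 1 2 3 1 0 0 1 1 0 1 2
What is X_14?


(-4, -4)

t=0: X=(0, -4), d=1 → -e1, X_1=(-1, -4)
t=1: X=(-1, -4), d=1 → -e1, X_2=(-2, -4)
t=2: X=(-2, -4), d=3 → -e2, X_3=(-2, -5)
t=3: X=(-2, -5), d=1 → -e1, X_4=(-3, -5)
t=4: X=(-3, -5), d=2 → +e2, X_5=(-3, -4)
t=5: X=(-3, -4), d=3 → -e2, X_6=(-3, -5)
t=6: X=(-3, -5), d=1 → -e1, X_7=(-4, -5)
t=7: X=(-4, -5), d=0 → +e1, X_8=(-3, -5)
t=8: X=(-3, -5), d=0 → +e1, X_9=(-2, -5)
t=9: X=(-2, -5), d=1 → -e1, X_10=(-3, -5)
t=10: X=(-3, -5), d=1 → -e1, X_11=(-4, -5)
t=11: X=(-4, -5), d=0 → +e1, X_12=(-3, -5)
t=12: X=(-3, -5), d=1 → -e1, X_13=(-4, -5)
t=13: X=(-4, -5), d=2 → +e2, X_14=(-4, -4)


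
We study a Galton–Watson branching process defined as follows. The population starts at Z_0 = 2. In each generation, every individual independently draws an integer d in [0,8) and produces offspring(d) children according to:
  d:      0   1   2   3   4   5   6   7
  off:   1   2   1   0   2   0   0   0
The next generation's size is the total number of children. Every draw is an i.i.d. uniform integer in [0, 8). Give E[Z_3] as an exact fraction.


Outcome values over d=0..7: [1, 2, 1, 0, 2, 0, 0, 0]
Σy = 6, Σy² = 10, M = 8
μ = 6/8 = 3/4,  σ² = 10/8 − (3/4)² = 11/16
E[Z_0] = 2
E[Z_1] = 3/4·E[Z_0] = 3/2
E[Z_2] = 3/4·E[Z_1] = 9/8
E[Z_3] = 3/4·E[Z_2] = 27/32

27/32


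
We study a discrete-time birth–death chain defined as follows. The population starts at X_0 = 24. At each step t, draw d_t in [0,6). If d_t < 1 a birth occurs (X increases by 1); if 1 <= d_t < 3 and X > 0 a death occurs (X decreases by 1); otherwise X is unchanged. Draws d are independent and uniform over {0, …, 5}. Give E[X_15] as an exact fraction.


X can drop by at most 1 per step and X_0 = 24 > T = 15, so X_t >= 24 − t >= 9 > 0 for every t <= 15: the floor at 0 (the 'and X > 0' condition) never binds. Hence X_15 = X_0 + Σ_{t<15} Y_t with i.i.d. increments Y_t = y(d_t) ∈ {+1, −1, 0}.
Outcome values over d=0..5: [1, -1, -1, 0, 0, 0]
Σy = -1, Σy² = 3, M = 6
μ = -1/6 = -1/6,  σ² = 3/6 − (-1/6)² = 17/36
E[X_15] = 24 + 15·(-1/6) = 43/2

43/2


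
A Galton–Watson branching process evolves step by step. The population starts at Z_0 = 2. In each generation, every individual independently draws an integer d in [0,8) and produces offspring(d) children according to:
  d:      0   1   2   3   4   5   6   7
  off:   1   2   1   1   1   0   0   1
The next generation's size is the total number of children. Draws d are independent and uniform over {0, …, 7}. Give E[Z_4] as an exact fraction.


2401/2048

Outcome values over d=0..7: [1, 2, 1, 1, 1, 0, 0, 1]
Σy = 7, Σy² = 9, M = 8
μ = 7/8 = 7/8,  σ² = 9/8 − (7/8)² = 23/64
E[Z_0] = 2
E[Z_1] = 7/8·E[Z_0] = 7/4
E[Z_2] = 7/8·E[Z_1] = 49/32
E[Z_3] = 7/8·E[Z_2] = 343/256
E[Z_4] = 7/8·E[Z_3] = 2401/2048


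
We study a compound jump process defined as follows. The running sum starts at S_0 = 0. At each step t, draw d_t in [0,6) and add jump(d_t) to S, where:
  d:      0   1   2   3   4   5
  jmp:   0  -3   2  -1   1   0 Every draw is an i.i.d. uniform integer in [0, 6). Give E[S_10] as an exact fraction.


-5/3

Outcome values over d=0..5: [0, -3, 2, -1, 1, 0]
Σy = -1, Σy² = 15, M = 6
μ = -1/6 = -1/6,  σ² = 15/6 − (-1/6)² = 89/36
E[S_10] = 0 + 10·(-1/6) = -5/3


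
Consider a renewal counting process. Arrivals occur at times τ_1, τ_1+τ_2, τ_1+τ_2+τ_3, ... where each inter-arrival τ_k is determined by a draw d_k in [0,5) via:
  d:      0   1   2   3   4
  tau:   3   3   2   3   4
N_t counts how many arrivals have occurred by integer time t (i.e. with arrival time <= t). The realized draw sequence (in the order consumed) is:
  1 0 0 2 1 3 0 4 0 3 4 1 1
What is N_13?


draw d_1=1: τ_1=3, arrival time A_1=3
draw d_2=0: τ_2=3, arrival time A_2=6
draw d_3=0: τ_3=3, arrival time A_3=9
draw d_4=2: τ_4=2, arrival time A_4=11
draw d_5=1: τ_5=3, arrival time A_5=14
draw d_6=3: τ_6=3, arrival time A_6=17
draw d_7=0: τ_7=3, arrival time A_7=20
draw d_8=4: τ_8=4, arrival time A_8=24
draw d_9=0: τ_9=3, arrival time A_9=27
draw d_10=3: τ_10=3, arrival time A_10=30
draw d_11=4: τ_11=4, arrival time A_11=34
draw d_12=1: τ_12=3, arrival time A_12=37
draw d_13=1: τ_13=3, arrival time A_13=40
N_t over t=0..13: 0:0 1:0 2:0 3:1 4:1 5:1 6:2 7:2 8:2 9:3 10:3 11:4 12:4 13:4

4


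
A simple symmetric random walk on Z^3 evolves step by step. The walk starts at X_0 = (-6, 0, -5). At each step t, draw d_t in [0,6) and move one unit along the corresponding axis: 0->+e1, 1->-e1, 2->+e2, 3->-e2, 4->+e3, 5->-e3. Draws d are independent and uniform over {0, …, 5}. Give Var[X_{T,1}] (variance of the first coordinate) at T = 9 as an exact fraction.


3

Outcome values over d=0..5: [1, -1, 0, 0, 0, 0]
Σy = 0, Σy² = 2, M = 6
μ = 0/6 = 0,  σ² = 2/6 − (0)² = 1/3
Independent increments: Var[X_9] = 9·σ² = 9·(1/3) = 3


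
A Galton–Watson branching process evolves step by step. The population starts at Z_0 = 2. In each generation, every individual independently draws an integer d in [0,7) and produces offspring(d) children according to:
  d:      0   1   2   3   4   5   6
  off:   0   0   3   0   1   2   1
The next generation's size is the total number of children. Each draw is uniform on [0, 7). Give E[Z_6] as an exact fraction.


2

Outcome values over d=0..6: [0, 0, 3, 0, 1, 2, 1]
Σy = 7, Σy² = 15, M = 7
μ = 7/7 = 1,  σ² = 15/7 − (1)² = 8/7
E[Z_0] = 2
E[Z_1] = 1·E[Z_0] = 2
E[Z_2] = 1·E[Z_1] = 2
E[Z_3] = 1·E[Z_2] = 2
E[Z_4] = 1·E[Z_3] = 2
E[Z_5] = 1·E[Z_4] = 2
E[Z_6] = 1·E[Z_5] = 2


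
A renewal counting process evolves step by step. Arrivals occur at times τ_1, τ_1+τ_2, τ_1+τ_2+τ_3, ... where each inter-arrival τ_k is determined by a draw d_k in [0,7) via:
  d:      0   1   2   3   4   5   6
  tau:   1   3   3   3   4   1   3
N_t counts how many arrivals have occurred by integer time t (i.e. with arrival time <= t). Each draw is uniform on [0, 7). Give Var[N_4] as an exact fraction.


1841724/5764801

Inter-arrival values over d=0..6: [1, 3, 3, 3, 4, 1, 3]
Each d has probability 1/7, so the pmf of τ is: f(1) = 2/7, f(3) = 4/7, f(4) = 1/7
Let p_n(j) = P(N_n = j), with p_0 = [1]. Condition on τ_1: p_n(0) = P(τ > n), and for j >= 1, p_n(j) = Σ_{k<=n} f(k)·p_{n−k}(j−1)
p_1 = [5/7, 2/7]  (j = 0..1)
p_2 = [5/7, 10/49, 4/49]  (j = 0..2)
p_3 = [1/7, 38/49, 20/343, 8/343]  (j = 0..3)
p_4 = [0, 29/49, 132/343, 40/2401, 16/2401]  (j = 0..4)
E[N_4] = Σ j·p_4(j) = 3453/2401;  E[N_4²] = Σ j²·p_4(j) = 117/49
Var[N_4] = 117/49 − (3453/2401)² = 1841724/5764801


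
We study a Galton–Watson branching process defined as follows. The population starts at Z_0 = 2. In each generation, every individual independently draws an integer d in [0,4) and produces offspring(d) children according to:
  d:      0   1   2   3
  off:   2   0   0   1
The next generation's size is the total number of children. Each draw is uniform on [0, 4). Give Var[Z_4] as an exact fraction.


Outcome values over d=0..3: [2, 0, 0, 1]
Σy = 3, Σy² = 5, M = 4
μ = 3/4 = 3/4,  σ² = 5/4 − (3/4)² = 11/16
V_0 = 0, E_0 = 2
V_1 = 11/16·E_0 + (3/4)²·V_0 = 11/8;  E_1 = 3/2
V_2 = 11/16·E_1 + (3/4)²·V_1 = 231/128;  E_2 = 9/8
V_3 = 11/16·E_2 + (3/4)²·V_2 = 3663/2048;  E_3 = 27/32
V_4 = 11/16·E_3 + (3/4)²·V_3 = 51975/32768;  E_4 = 81/128

51975/32768


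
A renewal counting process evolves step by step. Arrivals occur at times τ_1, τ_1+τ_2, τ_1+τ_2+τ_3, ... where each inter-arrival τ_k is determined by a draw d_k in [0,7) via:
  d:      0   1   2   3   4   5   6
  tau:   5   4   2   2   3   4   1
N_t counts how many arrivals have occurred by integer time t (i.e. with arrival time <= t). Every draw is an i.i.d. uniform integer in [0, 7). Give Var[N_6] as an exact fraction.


Inter-arrival values over d=0..6: [5, 4, 2, 2, 3, 4, 1]
Each d has probability 1/7, so the pmf of τ is: f(1) = 1/7, f(2) = 2/7, f(3) = 1/7, f(4) = 2/7, f(5) = 1/7
Let p_n(j) = P(N_n = j), with p_0 = [1]. Condition on τ_1: p_n(0) = P(τ > n), and for j >= 1, p_n(j) = Σ_{k<=n} f(k)·p_{n−k}(j−1)
p_1 = [6/7, 1/7]  (j = 0..1)
p_2 = [4/7, 20/49, 1/49]  (j = 0..2)
p_3 = [3/7, 23/49, 34/343, 1/343]  (j = 0..3)
p_4 = [1/7, 31/49, 10/49, 48/2401, 1/2401]  (j = 0..4)
p_5 = [0, 30/49, 111/343, 145/2401, 62/16807, 1/16807]  (j = 0..5)
p_6 = [0, 19/49, 162/343, 299/2401, 248/16807, 76/117649, 1/117649]  (j = 0..6)
E[N_6] = Σ j·p_6(j) = 208034/117649;  E[N_6²] = Σ j²·p_6(j) = 429454/117649
Var[N_6] = 429454/117649 − (208034/117649)² = 7246688490/13841287201

7246688490/13841287201


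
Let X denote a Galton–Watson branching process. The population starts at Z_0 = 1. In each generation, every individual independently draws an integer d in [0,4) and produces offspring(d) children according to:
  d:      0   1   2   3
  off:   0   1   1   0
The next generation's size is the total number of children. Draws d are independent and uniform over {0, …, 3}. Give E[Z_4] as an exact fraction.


1/16

Outcome values over d=0..3: [0, 1, 1, 0]
Σy = 2, Σy² = 2, M = 4
μ = 2/4 = 1/2,  σ² = 2/4 − (1/2)² = 1/4
E[Z_0] = 1
E[Z_1] = 1/2·E[Z_0] = 1/2
E[Z_2] = 1/2·E[Z_1] = 1/4
E[Z_3] = 1/2·E[Z_2] = 1/8
E[Z_4] = 1/2·E[Z_3] = 1/16


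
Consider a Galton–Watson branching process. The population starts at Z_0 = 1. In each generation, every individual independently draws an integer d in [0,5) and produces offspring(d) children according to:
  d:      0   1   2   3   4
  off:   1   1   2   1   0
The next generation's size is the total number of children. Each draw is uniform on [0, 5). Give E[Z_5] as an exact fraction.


1

Outcome values over d=0..4: [1, 1, 2, 1, 0]
Σy = 5, Σy² = 7, M = 5
μ = 5/5 = 1,  σ² = 7/5 − (1)² = 2/5
E[Z_0] = 1
E[Z_1] = 1·E[Z_0] = 1
E[Z_2] = 1·E[Z_1] = 1
E[Z_3] = 1·E[Z_2] = 1
E[Z_4] = 1·E[Z_3] = 1
E[Z_5] = 1·E[Z_4] = 1


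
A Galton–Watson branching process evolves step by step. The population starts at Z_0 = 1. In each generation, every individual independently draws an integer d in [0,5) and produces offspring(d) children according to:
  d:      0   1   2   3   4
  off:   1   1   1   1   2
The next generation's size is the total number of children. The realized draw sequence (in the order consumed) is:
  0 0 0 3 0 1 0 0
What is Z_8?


gen 0: Z_0=1, draws=[0], offspring=[1], Z_1=1
gen 1: Z_1=1, draws=[0], offspring=[1], Z_2=1
gen 2: Z_2=1, draws=[0], offspring=[1], Z_3=1
gen 3: Z_3=1, draws=[3], offspring=[1], Z_4=1
gen 4: Z_4=1, draws=[0], offspring=[1], Z_5=1
gen 5: Z_5=1, draws=[1], offspring=[1], Z_6=1
gen 6: Z_6=1, draws=[0], offspring=[1], Z_7=1
gen 7: Z_7=1, draws=[0], offspring=[1], Z_8=1

1


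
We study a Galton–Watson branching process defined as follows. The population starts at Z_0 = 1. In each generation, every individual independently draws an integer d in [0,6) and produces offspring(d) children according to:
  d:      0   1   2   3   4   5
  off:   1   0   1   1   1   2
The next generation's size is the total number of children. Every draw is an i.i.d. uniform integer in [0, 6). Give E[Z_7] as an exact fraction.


Outcome values over d=0..5: [1, 0, 1, 1, 1, 2]
Σy = 6, Σy² = 8, M = 6
μ = 6/6 = 1,  σ² = 8/6 − (1)² = 1/3
E[Z_0] = 1
E[Z_1] = 1·E[Z_0] = 1
E[Z_2] = 1·E[Z_1] = 1
E[Z_3] = 1·E[Z_2] = 1
E[Z_4] = 1·E[Z_3] = 1
E[Z_5] = 1·E[Z_4] = 1
E[Z_6] = 1·E[Z_5] = 1
E[Z_7] = 1·E[Z_6] = 1

1


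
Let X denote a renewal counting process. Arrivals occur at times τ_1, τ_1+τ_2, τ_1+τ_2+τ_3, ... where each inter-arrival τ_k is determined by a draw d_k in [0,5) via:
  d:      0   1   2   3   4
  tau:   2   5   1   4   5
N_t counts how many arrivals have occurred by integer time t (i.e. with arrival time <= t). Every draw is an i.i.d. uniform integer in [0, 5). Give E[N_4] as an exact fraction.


496/625

Inter-arrival values over d=0..4: [2, 5, 1, 4, 5]
Each d has probability 1/5, so the pmf of τ is: f(1) = 1/5, f(2) = 1/5, f(4) = 1/5, f(5) = 2/5
Renewal equation for m(n) = E[N_n]: condition on τ_1 = k (if k <= n, one arrival plus a fresh copy on the remaining n−k steps): m(n) = F(n) + Σ_{k<=n} f(k)·m(n−k), where F(n) = P(τ <= n) and m(0) = 0
m(1) = F(1) = 1/5
m(2) = F(2) + f(1)·m(1) = 2/5 + 1/5·1/5 = 11/25
m(3) = F(3) + f(1)·m(2) + f(2)·m(1) = 2/5 + 1/5·11/25 + 1/5·1/5 = 66/125
m(4) = F(4) + f(1)·m(3) + f(2)·m(2) = 3/5 + 1/5·66/125 + 1/5·11/25 = 496/625
E[N_4] = m(4) = 496/625


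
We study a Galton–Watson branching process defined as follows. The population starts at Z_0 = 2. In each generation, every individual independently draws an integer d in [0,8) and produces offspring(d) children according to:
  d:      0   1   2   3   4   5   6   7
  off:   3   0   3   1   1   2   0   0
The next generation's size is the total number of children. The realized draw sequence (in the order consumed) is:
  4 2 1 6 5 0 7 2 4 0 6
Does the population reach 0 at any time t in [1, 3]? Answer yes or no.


gen 0: Z_0=2, draws=[4, 2], offspring=[1, 3], Z_1=4
gen 1: Z_1=4, draws=[1, 6, 5, 0], offspring=[0, 0, 2, 3], Z_2=5
gen 2: Z_2=5, draws=[7, 2, 4, 0, 6], offspring=[0, 3, 1, 3, 0], Z_3=7

no


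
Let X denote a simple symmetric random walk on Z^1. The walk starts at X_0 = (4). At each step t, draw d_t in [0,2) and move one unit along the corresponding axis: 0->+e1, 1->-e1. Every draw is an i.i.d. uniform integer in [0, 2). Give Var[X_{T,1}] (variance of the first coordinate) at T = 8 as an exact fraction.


Outcome values over d=0..1: [1, -1]
Σy = 0, Σy² = 2, M = 2
μ = 0/2 = 0,  σ² = 2/2 − (0)² = 1
Independent increments: Var[X_8] = 8·σ² = 8·(1) = 8

8


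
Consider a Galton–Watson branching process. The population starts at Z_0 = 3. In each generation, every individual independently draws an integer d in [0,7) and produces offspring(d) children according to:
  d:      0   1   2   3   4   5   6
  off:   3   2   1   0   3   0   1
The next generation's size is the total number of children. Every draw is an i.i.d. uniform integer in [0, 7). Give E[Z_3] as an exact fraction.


Outcome values over d=0..6: [3, 2, 1, 0, 3, 0, 1]
Σy = 10, Σy² = 24, M = 7
μ = 10/7 = 10/7,  σ² = 24/7 − (10/7)² = 68/49
E[Z_0] = 3
E[Z_1] = 10/7·E[Z_0] = 30/7
E[Z_2] = 10/7·E[Z_1] = 300/49
E[Z_3] = 10/7·E[Z_2] = 3000/343

3000/343


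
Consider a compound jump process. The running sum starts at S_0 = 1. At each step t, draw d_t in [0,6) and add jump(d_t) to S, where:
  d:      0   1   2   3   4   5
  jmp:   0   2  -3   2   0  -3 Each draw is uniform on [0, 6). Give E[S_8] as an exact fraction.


Outcome values over d=0..5: [0, 2, -3, 2, 0, -3]
Σy = -2, Σy² = 26, M = 6
μ = -2/6 = -1/3,  σ² = 26/6 − (-1/3)² = 38/9
E[S_8] = 1 + 8·(-1/3) = -5/3

-5/3


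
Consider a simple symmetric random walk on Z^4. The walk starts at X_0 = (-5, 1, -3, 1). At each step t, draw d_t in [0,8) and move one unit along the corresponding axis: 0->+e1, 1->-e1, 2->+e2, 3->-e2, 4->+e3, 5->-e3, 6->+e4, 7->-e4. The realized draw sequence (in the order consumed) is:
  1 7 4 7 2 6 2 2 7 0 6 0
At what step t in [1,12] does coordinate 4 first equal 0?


t=0: X=(-5, 1, -3, 1), d=1 → -e1, X_1=(-6, 1, -3, 1)
t=1: X=(-6, 1, -3, 1), d=7 → -e4, X_2=(-6, 1, -3, 0)
t=2: X=(-6, 1, -3, 0), d=4 → +e3, X_3=(-6, 1, -2, 0)
t=3: X=(-6, 1, -2, 0), d=7 → -e4, X_4=(-6, 1, -2, -1)
t=4: X=(-6, 1, -2, -1), d=2 → +e2, X_5=(-6, 2, -2, -1)
t=5: X=(-6, 2, -2, -1), d=6 → +e4, X_6=(-6, 2, -2, 0)
t=6: X=(-6, 2, -2, 0), d=2 → +e2, X_7=(-6, 3, -2, 0)
t=7: X=(-6, 3, -2, 0), d=2 → +e2, X_8=(-6, 4, -2, 0)
t=8: X=(-6, 4, -2, 0), d=7 → -e4, X_9=(-6, 4, -2, -1)
t=9: X=(-6, 4, -2, -1), d=0 → +e1, X_10=(-5, 4, -2, -1)
t=10: X=(-5, 4, -2, -1), d=6 → +e4, X_11=(-5, 4, -2, 0)
t=11: X=(-5, 4, -2, 0), d=0 → +e1, X_12=(-4, 4, -2, 0)

2


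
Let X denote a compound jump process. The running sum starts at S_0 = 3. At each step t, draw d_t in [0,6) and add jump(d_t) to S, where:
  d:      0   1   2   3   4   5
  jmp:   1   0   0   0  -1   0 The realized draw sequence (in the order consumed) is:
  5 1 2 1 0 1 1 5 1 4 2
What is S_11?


3

t=0: S=3, d=5, jump=0, S_1=3
t=1: S=3, d=1, jump=0, S_2=3
t=2: S=3, d=2, jump=0, S_3=3
t=3: S=3, d=1, jump=0, S_4=3
t=4: S=3, d=0, jump=1, S_5=4
t=5: S=4, d=1, jump=0, S_6=4
t=6: S=4, d=1, jump=0, S_7=4
t=7: S=4, d=5, jump=0, S_8=4
t=8: S=4, d=1, jump=0, S_9=4
t=9: S=4, d=4, jump=-1, S_10=3
t=10: S=3, d=2, jump=0, S_11=3


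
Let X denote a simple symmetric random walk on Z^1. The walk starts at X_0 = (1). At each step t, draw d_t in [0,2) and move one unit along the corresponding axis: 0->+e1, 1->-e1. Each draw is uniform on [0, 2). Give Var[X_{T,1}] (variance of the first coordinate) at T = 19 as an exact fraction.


Outcome values over d=0..1: [1, -1]
Σy = 0, Σy² = 2, M = 2
μ = 0/2 = 0,  σ² = 2/2 − (0)² = 1
Independent increments: Var[X_19] = 19·σ² = 19·(1) = 19

19


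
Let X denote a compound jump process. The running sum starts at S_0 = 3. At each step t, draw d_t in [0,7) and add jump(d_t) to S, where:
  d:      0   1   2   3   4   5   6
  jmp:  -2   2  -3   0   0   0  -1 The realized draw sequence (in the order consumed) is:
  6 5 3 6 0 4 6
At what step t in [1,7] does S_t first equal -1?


5

t=0: S=3, d=6, jump=-1, S_1=2
t=1: S=2, d=5, jump=0, S_2=2
t=2: S=2, d=3, jump=0, S_3=2
t=3: S=2, d=6, jump=-1, S_4=1
t=4: S=1, d=0, jump=-2, S_5=-1
t=5: S=-1, d=4, jump=0, S_6=-1
t=6: S=-1, d=6, jump=-1, S_7=-2


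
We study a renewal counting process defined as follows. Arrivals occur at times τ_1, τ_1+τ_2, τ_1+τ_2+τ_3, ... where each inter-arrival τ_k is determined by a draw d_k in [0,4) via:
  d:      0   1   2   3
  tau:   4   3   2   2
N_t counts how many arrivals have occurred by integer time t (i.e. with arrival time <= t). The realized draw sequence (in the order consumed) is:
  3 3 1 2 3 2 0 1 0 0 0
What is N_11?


5

draw d_1=3: τ_1=2, arrival time A_1=2
draw d_2=3: τ_2=2, arrival time A_2=4
draw d_3=1: τ_3=3, arrival time A_3=7
draw d_4=2: τ_4=2, arrival time A_4=9
draw d_5=3: τ_5=2, arrival time A_5=11
draw d_6=2: τ_6=2, arrival time A_6=13
draw d_7=0: τ_7=4, arrival time A_7=17
draw d_8=1: τ_8=3, arrival time A_8=20
draw d_9=0: τ_9=4, arrival time A_9=24
draw d_10=0: τ_10=4, arrival time A_10=28
draw d_11=0: τ_11=4, arrival time A_11=32
N_t over t=0..11: 0:0 1:0 2:1 3:1 4:2 5:2 6:2 7:3 8:3 9:4 10:4 11:5


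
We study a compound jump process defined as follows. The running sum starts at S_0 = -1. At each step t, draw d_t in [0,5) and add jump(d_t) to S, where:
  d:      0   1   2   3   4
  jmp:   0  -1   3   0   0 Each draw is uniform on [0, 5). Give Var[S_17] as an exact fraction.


Outcome values over d=0..4: [0, -1, 3, 0, 0]
Σy = 2, Σy² = 10, M = 5
μ = 2/5 = 2/5,  σ² = 10/5 − (2/5)² = 46/25
Independent increments: Var[S_17] = 17·σ² = 17·(46/25) = 782/25

782/25


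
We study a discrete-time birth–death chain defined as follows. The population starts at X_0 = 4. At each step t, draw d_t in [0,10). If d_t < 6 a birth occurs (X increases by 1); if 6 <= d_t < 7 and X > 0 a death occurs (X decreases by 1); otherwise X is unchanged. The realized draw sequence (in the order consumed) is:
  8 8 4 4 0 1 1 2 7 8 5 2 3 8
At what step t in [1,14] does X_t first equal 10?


8

t=0: X=4, d=8 → hold, X_1=4
t=1: X=4, d=8 → hold, X_2=4
t=2: X=4, d=4 → birth, X_3=5
t=3: X=5, d=4 → birth, X_4=6
t=4: X=6, d=0 → birth, X_5=7
t=5: X=7, d=1 → birth, X_6=8
t=6: X=8, d=1 → birth, X_7=9
t=7: X=9, d=2 → birth, X_8=10
t=8: X=10, d=7 → hold, X_9=10
t=9: X=10, d=8 → hold, X_10=10
t=10: X=10, d=5 → birth, X_11=11
t=11: X=11, d=2 → birth, X_12=12
t=12: X=12, d=3 → birth, X_13=13
t=13: X=13, d=8 → hold, X_14=13


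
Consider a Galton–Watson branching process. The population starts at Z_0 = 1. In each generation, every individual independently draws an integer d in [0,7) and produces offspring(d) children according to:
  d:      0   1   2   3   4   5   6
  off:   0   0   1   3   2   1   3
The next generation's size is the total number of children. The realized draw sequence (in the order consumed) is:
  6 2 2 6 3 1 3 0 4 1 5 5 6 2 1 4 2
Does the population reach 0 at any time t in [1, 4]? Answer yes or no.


no

gen 0: Z_0=1, draws=[6], offspring=[3], Z_1=3
gen 1: Z_1=3, draws=[2, 2, 6], offspring=[1, 1, 3], Z_2=5
gen 2: Z_2=5, draws=[3, 1, 3, 0, 4], offspring=[3, 0, 3, 0, 2], Z_3=8
gen 3: Z_3=8, draws=[1, 5, 5, 6, 2, 1, 4, 2], offspring=[0, 1, 1, 3, 1, 0, 2, 1], Z_4=9


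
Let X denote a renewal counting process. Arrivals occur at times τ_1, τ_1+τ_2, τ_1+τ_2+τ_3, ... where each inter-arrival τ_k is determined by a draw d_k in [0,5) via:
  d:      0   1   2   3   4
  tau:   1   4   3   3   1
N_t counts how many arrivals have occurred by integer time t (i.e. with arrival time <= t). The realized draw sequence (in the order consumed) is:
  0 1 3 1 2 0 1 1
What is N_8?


3

draw d_1=0: τ_1=1, arrival time A_1=1
draw d_2=1: τ_2=4, arrival time A_2=5
draw d_3=3: τ_3=3, arrival time A_3=8
draw d_4=1: τ_4=4, arrival time A_4=12
draw d_5=2: τ_5=3, arrival time A_5=15
draw d_6=0: τ_6=1, arrival time A_6=16
draw d_7=1: τ_7=4, arrival time A_7=20
draw d_8=1: τ_8=4, arrival time A_8=24
N_t over t=0..8: 0:0 1:1 2:1 3:1 4:1 5:2 6:2 7:2 8:3
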